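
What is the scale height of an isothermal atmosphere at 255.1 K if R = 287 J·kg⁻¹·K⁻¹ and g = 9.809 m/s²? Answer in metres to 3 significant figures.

The scale height of an isothermal atmosphere is H = RT/g.
H = 287 × 255.1 / 9.809 = 73214/9.809 = 7464.0 m.

H ≈ 7460 m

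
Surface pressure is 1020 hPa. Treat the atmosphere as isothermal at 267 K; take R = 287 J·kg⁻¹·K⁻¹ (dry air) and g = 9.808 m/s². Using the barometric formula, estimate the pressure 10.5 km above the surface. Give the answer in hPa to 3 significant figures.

P ≈ 266 hPa

Scale height: H = RT/g = 287 × 267 / 9.808 = 7812.9 m.
Barometric formula: P = P₀ exp(−z/H).
z/H = 10500/7812.9 = 1.3439; exp(−1.3439) = 0.26083.
P = 1020 × 0.26083 = 266.05 hPa.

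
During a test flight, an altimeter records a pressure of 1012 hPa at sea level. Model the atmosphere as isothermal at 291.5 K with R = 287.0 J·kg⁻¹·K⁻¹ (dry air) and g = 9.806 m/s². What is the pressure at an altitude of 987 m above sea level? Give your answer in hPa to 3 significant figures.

P ≈ 901 hPa

Scale height: H = RT/g = 287.0 × 291.5 / 9.806 = 8531.6 m.
Barometric formula: P = P₀ exp(−z/H).
z/H = 987.00/8531.6 = 0.11569; exp(−0.11569) = 0.89075.
P = 1012 × 0.89075 = 901.44 hPa.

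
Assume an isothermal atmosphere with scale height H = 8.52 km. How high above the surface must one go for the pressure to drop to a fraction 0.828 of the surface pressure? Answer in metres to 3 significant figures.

Set P/P₀ = exp(−z/H) = 0.828, so z = −H ln(0.828).
−ln(0.828) = 0.18874; z = 8520.0 × 0.18874 = 1608.1 m.

z ≈ 1610 m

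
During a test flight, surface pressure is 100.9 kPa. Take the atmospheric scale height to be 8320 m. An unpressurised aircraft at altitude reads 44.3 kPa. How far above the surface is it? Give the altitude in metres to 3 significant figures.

z ≈ 6850 m

Invert the barometric formula: z = H ln(P₀/P).
P₀/P = 100.9/44.3 = 2.2777; ln(2.2777) = 0.82317.
z = 8320.0 × 0.82317 = 6848.8 m.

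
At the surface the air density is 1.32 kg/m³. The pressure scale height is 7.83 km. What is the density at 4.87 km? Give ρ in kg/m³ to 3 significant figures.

ρ ≈ 0.709 kg/m³

In an isothermal atmosphere, density decays like pressure: ρ = ρ₀ exp(−z/H).
z/H = 4870.0/7830.0 = 0.62197; exp(−0.62197) = 0.53689.
ρ = 1.32 × 0.53689 = 0.70869 kg/m³.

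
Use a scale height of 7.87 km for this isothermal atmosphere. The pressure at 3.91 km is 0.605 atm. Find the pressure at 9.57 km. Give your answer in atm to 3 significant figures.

P ≈ 0.295 atm

Between two levels, P₂ = P₁ exp(−Δz/H) with Δz = z₂ − z₁.
Δz = 9570.0 − 3910.0 = 5660.0 m; Δz/H = 5660.0/7870.0 = 0.71919.
P₂ = 0.605 × exp(−0.71919) = 0.605 × 0.48715 = 0.29473 atm.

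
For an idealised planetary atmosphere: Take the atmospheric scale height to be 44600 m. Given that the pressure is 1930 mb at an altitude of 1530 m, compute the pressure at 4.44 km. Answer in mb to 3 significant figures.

P ≈ 1810 mb

Between two levels, P₂ = P₁ exp(−Δz/H) with Δz = z₂ − z₁.
Δz = 4440.0 − 1530.0 = 2910.0 m; Δz/H = 2910.0/44600 = 0.065247.
P₂ = 1930 × exp(−0.065247) = 1930 × 0.93684 = 1808.1 mb.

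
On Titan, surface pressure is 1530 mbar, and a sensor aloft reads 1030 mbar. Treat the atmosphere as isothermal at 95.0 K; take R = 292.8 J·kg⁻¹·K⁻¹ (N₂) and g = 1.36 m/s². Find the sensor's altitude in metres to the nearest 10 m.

z ≈ 8090 m

Scale height: H = RT/g = 292.8 × 95.0 / 1.36 = 20453 m.
Invert the barometric formula: z = H ln(P₀/P).
P₀/P = 1530/1030 = 1.4854; ln(1.4854) = 0.39568.
z = 20453 × 0.39568 = 8092.8 m.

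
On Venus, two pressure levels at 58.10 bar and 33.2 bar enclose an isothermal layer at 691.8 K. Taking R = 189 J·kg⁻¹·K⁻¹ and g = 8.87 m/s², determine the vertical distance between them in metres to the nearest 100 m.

Hypsometric equation: Δz = (R T̄/g) ln(P₁/P₂).
R T̄/g = 189 × 691.8 / 8.87 = 14741 m.
ln(58.10/33.2) = ln(1.7500) = 0.55962.
Δz = 14741 × 0.55962 = 8249.4 m.

Δz ≈ 8200 m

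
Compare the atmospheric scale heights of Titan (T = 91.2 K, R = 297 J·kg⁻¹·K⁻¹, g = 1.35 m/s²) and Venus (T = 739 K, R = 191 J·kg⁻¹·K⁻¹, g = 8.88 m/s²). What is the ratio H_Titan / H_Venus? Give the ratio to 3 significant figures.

H_Titan/H_Venus ≈ 1.26

H = RT/g for each body.
H_Titan = 297 × 91.2 / 1.35 = 20064 m.
H_Venus = 191 × 739 / 8.88 = 15895 m.
H_Titan/H_Venus = 20064/15895 = 1.2623.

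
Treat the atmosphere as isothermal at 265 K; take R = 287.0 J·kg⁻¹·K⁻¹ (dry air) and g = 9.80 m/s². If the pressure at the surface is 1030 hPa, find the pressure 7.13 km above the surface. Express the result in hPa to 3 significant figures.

P ≈ 411 hPa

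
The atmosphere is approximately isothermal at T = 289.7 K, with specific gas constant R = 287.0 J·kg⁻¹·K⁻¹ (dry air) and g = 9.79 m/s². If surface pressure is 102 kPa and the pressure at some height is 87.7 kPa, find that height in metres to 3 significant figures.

z ≈ 1280 m

Scale height: H = RT/g = 287.0 × 289.7 / 9.79 = 8492.7 m.
Invert the barometric formula: z = H ln(P₀/P).
P₀/P = 102/87.7 = 1.1631; ln(1.1631) = 0.15109.
z = 8492.7 × 0.15109 = 1283.2 m.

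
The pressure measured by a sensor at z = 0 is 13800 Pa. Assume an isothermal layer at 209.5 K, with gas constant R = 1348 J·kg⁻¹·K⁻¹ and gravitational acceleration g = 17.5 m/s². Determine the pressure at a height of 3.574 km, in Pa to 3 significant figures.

P ≈ 11100 Pa

Scale height: H = RT/g = 1348 × 209.5 / 17.5 = 16137 m.
Barometric formula: P = P₀ exp(−z/H).
z/H = 3574.0/16137 = 0.22148; exp(−0.22148) = 0.80133.
P = 13800 × 0.80133 = 11058 Pa.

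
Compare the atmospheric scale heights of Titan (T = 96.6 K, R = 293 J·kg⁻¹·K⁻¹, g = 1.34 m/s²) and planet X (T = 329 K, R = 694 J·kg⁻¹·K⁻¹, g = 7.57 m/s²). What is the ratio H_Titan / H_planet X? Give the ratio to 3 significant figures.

H = RT/g for each body.
H_Titan = 293 × 96.6 / 1.34 = 21122 m.
H_planet X = 694 × 329 / 7.57 = 30162 m.
H_Titan/H_planet X = 21122/30162 = 0.70029.

H_Titan/H_planet X ≈ 0.700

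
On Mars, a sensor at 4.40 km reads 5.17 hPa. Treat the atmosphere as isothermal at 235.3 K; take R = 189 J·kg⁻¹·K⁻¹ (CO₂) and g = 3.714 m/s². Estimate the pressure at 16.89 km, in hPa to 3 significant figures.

Scale height: H = RT/g = 189 × 235.3 / 3.714 = 11974 m.
Between two levels, P₂ = P₁ exp(−Δz/H) with Δz = z₂ − z₁.
Δz = 16890 − 4400.0 = 12490 m; Δz/H = 12490/11974 = 1.0431.
P₂ = 5.17 × exp(−1.0431) = 5.17 × 0.35236 = 1.8217 hPa.

P ≈ 1.82 hPa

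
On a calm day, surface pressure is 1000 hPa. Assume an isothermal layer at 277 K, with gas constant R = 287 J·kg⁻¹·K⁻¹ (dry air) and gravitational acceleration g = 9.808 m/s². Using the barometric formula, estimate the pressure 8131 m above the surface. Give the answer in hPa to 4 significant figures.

P ≈ 366.7 hPa

Scale height: H = RT/g = 287 × 277 / 9.808 = 8105.5 m.
Barometric formula: P = P₀ exp(−z/H).
z/H = 8131.0/8105.5 = 1.0031; exp(−1.0031) = 0.36674.
P = 1000 × 0.36674 = 366.74 hPa.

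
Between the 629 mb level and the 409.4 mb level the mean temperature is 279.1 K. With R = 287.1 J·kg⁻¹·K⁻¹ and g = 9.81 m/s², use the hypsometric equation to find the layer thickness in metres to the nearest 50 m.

Δz ≈ 3500 m

Hypsometric equation: Δz = (R T̄/g) ln(P₁/P₂).
R T̄/g = 287.1 × 279.1 / 9.81 = 8168.2 m.
ln(629/409.4) = ln(1.5364) = 0.42944.
Δz = 8168.2 × 0.42944 = 3507.8 m.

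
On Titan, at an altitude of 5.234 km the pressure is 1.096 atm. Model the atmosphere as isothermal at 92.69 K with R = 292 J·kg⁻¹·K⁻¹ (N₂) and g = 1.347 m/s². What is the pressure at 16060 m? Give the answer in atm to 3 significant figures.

P ≈ 0.639 atm

Scale height: H = RT/g = 292 × 92.69 / 1.347 = 20093 m.
Between two levels, P₂ = P₁ exp(−Δz/H) with Δz = z₂ − z₁.
Δz = 16060 − 5234.0 = 10826 m; Δz/H = 10826/20093 = 0.53879.
P₂ = 1.096 × exp(−0.53879) = 1.096 × 0.58345 = 0.63946 atm.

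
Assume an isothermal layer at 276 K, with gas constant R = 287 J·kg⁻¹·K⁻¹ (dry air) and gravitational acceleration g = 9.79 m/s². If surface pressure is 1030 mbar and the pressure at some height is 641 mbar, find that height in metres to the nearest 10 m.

Scale height: H = RT/g = 287 × 276 / 9.79 = 8091.1 m.
Invert the barometric formula: z = H ln(P₀/P).
P₀/P = 1030/641 = 1.6069; ln(1.6069) = 0.47431.
z = 8091.1 × 0.47431 = 3837.7 m.

z ≈ 3840 m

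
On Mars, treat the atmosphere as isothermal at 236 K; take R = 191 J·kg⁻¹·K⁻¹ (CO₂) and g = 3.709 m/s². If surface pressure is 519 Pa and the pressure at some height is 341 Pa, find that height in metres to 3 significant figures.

Scale height: H = RT/g = 191 × 236 / 3.709 = 12153 m.
Invert the barometric formula: z = H ln(P₀/P).
P₀/P = 519/341 = 1.5220; ln(1.5220) = 0.42003.
z = 12153 × 0.42003 = 5104.6 m.

z ≈ 5100 m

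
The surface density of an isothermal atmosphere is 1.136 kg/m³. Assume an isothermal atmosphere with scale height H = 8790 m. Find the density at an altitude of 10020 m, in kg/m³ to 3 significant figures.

ρ ≈ 0.363 kg/m³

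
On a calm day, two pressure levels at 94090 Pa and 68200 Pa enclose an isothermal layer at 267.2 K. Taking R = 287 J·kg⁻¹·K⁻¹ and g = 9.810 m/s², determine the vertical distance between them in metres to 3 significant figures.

Hypsometric equation: Δz = (R T̄/g) ln(P₁/P₂).
R T̄/g = 287 × 267.2 / 9.810 = 7817.2 m.
ln(94090/68200) = ln(1.3796) = 0.32179.
Δz = 7817.2 × 0.32179 = 2515.5 m.

Δz ≈ 2520 m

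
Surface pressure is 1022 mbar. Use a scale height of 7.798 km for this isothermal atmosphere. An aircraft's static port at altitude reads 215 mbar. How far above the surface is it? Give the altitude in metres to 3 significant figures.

Invert the barometric formula: z = H ln(P₀/P).
P₀/P = 1022/215 = 4.7535; ln(4.7535) = 1.5589.
z = 7798.0 × 1.5589 = 12156 m.

z ≈ 12200 m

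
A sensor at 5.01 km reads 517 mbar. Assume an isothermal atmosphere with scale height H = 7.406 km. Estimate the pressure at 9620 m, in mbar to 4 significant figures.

P ≈ 277.4 mbar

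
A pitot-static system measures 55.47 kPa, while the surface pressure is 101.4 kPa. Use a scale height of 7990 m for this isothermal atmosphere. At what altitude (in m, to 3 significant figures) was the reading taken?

Invert the barometric formula: z = H ln(P₀/P).
P₀/P = 101.4/55.47 = 1.8280; ln(1.8280) = 0.60322.
z = 7990.0 × 0.60322 = 4819.7 m.

z ≈ 4820 m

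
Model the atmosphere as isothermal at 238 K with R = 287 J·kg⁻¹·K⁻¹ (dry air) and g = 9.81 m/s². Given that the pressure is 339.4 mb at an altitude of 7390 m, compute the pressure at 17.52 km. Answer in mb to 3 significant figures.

P ≈ 79.2 mb

Scale height: H = RT/g = 287 × 238 / 9.81 = 6962.9 m.
Between two levels, P₂ = P₁ exp(−Δz/H) with Δz = z₂ − z₁.
Δz = 17520 − 7390.0 = 10130 m; Δz/H = 10130/6962.9 = 1.4549.
P₂ = 339.4 × exp(−1.4549) = 339.4 × 0.23342 = 79.223 mb.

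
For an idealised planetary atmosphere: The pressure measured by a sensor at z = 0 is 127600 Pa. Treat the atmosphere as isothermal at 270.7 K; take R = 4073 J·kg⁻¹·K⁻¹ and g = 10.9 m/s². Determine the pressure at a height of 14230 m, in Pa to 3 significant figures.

P ≈ 111000 Pa

Scale height: H = RT/g = 4073 × 270.7 / 10.9 = 101150 m.
Barometric formula: P = P₀ exp(−z/H).
z/H = 14230/101150 = 0.14068; exp(−0.14068) = 0.86877.
P = 127600 × 0.86877 = 110860 Pa.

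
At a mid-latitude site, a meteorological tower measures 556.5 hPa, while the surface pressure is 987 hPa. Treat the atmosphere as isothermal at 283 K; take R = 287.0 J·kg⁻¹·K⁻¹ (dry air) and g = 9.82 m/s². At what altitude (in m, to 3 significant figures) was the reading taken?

Scale height: H = RT/g = 287.0 × 283 / 9.82 = 8271.0 m.
Invert the barometric formula: z = H ln(P₀/P).
P₀/P = 987/556.5 = 1.7736; ln(1.7736) = 0.57301.
z = 8271.0 × 0.57301 = 4739.4 m.

z ≈ 4740 m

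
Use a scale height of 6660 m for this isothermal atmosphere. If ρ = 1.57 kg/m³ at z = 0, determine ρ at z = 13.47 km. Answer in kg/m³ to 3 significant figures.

In an isothermal atmosphere, density decays like pressure: ρ = ρ₀ exp(−z/H).
z/H = 13470/6660.0 = 2.0225; exp(−2.0225) = 0.13232.
ρ = 1.57 × 0.13232 = 0.20774 kg/m³.

ρ ≈ 0.208 kg/m³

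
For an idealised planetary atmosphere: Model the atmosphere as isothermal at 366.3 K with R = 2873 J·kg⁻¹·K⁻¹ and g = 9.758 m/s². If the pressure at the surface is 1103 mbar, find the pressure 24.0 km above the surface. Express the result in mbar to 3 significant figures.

P ≈ 883 mbar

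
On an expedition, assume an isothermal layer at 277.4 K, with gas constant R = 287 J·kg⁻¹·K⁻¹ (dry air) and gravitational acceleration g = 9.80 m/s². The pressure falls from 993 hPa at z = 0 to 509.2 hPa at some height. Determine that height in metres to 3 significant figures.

z ≈ 5430 m

Scale height: H = RT/g = 287 × 277.4 / 9.80 = 8123.9 m.
Invert the barometric formula: z = H ln(P₀/P).
P₀/P = 993/509.2 = 1.9501; ln(1.9501) = 0.66788.
z = 8123.9 × 0.66788 = 5425.8 m.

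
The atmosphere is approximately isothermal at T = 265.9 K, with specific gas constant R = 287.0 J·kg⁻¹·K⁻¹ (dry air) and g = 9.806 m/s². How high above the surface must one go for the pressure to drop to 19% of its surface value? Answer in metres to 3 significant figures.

Scale height: H = RT/g = 287.0 × 265.9 / 9.806 = 7782.3 m.
Set P/P₀ = exp(−z/H) = 0.19, so z = −H ln(0.19).
−ln(0.19) = 1.6607; z = 7782.3 × 1.6607 = 12924 m.

z ≈ 12900 m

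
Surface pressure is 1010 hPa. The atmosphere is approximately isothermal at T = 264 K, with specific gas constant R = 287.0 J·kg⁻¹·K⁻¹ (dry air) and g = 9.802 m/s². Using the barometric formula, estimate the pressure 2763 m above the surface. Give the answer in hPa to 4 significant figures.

P ≈ 706.5 hPa

Scale height: H = RT/g = 287.0 × 264 / 9.802 = 7729.9 m.
Barometric formula: P = P₀ exp(−z/H).
z/H = 2763.0/7729.9 = 0.35744; exp(−0.35744) = 0.69946.
P = 1010 × 0.69946 = 706.45 hPa.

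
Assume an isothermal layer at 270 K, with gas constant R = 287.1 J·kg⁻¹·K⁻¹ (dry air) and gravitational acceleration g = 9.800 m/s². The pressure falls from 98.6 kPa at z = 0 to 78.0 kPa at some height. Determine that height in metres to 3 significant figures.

z ≈ 1850 m

Scale height: H = RT/g = 287.1 × 270 / 9.800 = 7909.9 m.
Invert the barometric formula: z = H ln(P₀/P).
P₀/P = 98.6/78.0 = 1.2641; ln(1.2641) = 0.23436.
z = 7909.9 × 0.23436 = 1853.8 m.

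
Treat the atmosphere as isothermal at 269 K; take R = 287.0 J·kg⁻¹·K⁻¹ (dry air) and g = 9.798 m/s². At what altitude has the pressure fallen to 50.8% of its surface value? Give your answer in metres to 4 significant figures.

Scale height: H = RT/g = 287.0 × 269 / 9.798 = 7879.5 m.
Set P/P₀ = exp(−z/H) = 0.508, so z = −H ln(0.508).
−ln(0.508) = 0.67727; z = 7879.5 × 0.67727 = 5336.5 m.

z ≈ 5337 m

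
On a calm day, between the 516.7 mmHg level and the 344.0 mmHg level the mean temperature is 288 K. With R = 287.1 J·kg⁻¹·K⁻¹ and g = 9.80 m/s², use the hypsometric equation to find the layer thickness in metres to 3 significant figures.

Hypsometric equation: Δz = (R T̄/g) ln(P₁/P₂).
R T̄/g = 287.1 × 288 / 9.80 = 8437.2 m.
ln(516.7/344.0) = ln(1.5020) = 0.40680.
Δz = 8437.2 × 0.40680 = 3432.3 m.

Δz ≈ 3430 m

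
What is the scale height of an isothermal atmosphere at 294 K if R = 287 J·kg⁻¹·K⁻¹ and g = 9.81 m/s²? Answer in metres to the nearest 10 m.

H ≈ 8600 m

The scale height of an isothermal atmosphere is H = RT/g.
H = 287 × 294 / 9.81 = 84378/9.81 = 8601.2 m.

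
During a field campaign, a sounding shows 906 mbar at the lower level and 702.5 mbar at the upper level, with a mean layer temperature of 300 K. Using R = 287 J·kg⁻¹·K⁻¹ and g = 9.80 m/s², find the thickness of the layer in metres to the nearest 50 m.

Hypsometric equation: Δz = (R T̄/g) ln(P₁/P₂).
R T̄/g = 287 × 300 / 9.80 = 8785.7 m.
ln(906/702.5) = ln(1.2897) = 0.25441.
Δz = 8785.7 × 0.25441 = 2235.2 m.

Δz ≈ 2250 m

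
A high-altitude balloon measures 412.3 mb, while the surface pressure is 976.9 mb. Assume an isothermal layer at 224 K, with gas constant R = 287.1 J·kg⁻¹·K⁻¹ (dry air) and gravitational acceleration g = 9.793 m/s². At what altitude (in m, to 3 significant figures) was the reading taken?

z ≈ 5660 m

Scale height: H = RT/g = 287.1 × 224 / 9.793 = 6567.0 m.
Invert the barometric formula: z = H ln(P₀/P).
P₀/P = 976.9/412.3 = 2.3694; ln(2.3694) = 0.86264.
z = 6567.0 × 0.86264 = 5665.0 m.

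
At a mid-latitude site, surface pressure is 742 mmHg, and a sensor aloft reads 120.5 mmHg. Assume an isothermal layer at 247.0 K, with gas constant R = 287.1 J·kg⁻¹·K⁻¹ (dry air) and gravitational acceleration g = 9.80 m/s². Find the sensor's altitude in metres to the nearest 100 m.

Scale height: H = RT/g = 287.1 × 247.0 / 9.80 = 7236.1 m.
Invert the barometric formula: z = H ln(P₀/P).
P₀/P = 742/120.5 = 6.1577; ln(6.1577) = 1.8177.
z = 7236.1 × 1.8177 = 13153 m.

z ≈ 13200 m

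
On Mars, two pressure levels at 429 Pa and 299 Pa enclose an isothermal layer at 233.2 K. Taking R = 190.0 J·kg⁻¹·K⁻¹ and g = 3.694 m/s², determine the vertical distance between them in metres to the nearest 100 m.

Hypsometric equation: Δz = (R T̄/g) ln(P₁/P₂).
R T̄/g = 190.0 × 233.2 / 3.694 = 11995 m.
ln(429/299) = ln(1.4348) = 0.36103.
Δz = 11995 × 0.36103 = 4330.6 m.

Δz ≈ 4300 m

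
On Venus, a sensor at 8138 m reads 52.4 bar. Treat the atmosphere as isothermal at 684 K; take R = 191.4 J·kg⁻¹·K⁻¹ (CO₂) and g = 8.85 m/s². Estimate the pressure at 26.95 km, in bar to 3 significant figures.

P ≈ 14.7 bar

Scale height: H = RT/g = 191.4 × 684 / 8.85 = 14793 m.
Between two levels, P₂ = P₁ exp(−Δz/H) with Δz = z₂ − z₁.
Δz = 26950 − 8138.0 = 18812 m; Δz/H = 18812/14793 = 1.2717.
P₂ = 52.4 × exp(−1.2717) = 52.4 × 0.28035 = 14.690 bar.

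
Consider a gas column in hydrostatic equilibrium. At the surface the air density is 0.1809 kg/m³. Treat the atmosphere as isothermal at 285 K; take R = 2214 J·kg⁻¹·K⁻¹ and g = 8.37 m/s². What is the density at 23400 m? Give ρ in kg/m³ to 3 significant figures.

ρ ≈ 0.133 kg/m³

Scale height: H = RT/g = 2214 × 285 / 8.37 = 75387 m.
In an isothermal atmosphere, density decays like pressure: ρ = ρ₀ exp(−z/H).
z/H = 23400/75387 = 0.31040; exp(−0.31040) = 0.73315.
ρ = 0.1809 × 0.73315 = 0.13263 kg/m³.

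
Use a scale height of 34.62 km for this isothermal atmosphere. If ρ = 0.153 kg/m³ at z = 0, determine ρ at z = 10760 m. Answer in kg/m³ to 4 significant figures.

ρ ≈ 0.1121 kg/m³

In an isothermal atmosphere, density decays like pressure: ρ = ρ₀ exp(−z/H).
z/H = 10760/34620 = 0.31080; exp(−0.31080) = 0.73286.
ρ = 0.153 × 0.73286 = 0.11213 kg/m³.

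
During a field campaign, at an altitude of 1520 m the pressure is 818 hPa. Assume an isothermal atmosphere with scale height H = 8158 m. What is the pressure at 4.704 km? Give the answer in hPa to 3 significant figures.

Between two levels, P₂ = P₁ exp(−Δz/H) with Δz = z₂ − z₁.
Δz = 4704.0 − 1520.0 = 3184.0 m; Δz/H = 3184.0/8158.0 = 0.39029.
P₂ = 818 × exp(−0.39029) = 818 × 0.67686 = 553.67 hPa.

P ≈ 554 hPa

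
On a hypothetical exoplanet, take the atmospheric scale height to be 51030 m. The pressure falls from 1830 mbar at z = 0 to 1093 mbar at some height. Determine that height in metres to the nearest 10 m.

z ≈ 26300 m

Invert the barometric formula: z = H ln(P₀/P).
P₀/P = 1830/1093 = 1.6743; ln(1.6743) = 0.51540.
z = 51030 × 0.51540 = 26301 m.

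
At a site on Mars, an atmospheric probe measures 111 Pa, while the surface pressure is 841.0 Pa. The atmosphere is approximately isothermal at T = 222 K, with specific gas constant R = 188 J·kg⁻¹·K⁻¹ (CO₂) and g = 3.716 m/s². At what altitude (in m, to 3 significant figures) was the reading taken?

z ≈ 22700 m

Scale height: H = RT/g = 188 × 222 / 3.716 = 11231 m.
Invert the barometric formula: z = H ln(P₀/P).
P₀/P = 841.0/111 = 7.5766; ln(7.5766) = 2.0251.
z = 11231 × 2.0251 = 22744 m.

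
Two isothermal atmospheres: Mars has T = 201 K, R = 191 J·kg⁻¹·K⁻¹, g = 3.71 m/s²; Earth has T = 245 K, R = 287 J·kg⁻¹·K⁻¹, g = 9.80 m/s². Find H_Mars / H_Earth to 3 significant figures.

H = RT/g for each body.
H_Mars = 191 × 201 / 3.71 = 10348 m.
H_Earth = 287 × 245 / 9.80 = 7175.0 m.
H_Mars/H_Earth = 10348/7175.0 = 1.4422.

H_Mars/H_Earth ≈ 1.44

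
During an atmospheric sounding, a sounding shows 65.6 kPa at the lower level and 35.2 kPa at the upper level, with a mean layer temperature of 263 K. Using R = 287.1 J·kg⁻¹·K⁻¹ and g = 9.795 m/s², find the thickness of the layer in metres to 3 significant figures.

Hypsometric equation: Δz = (R T̄/g) ln(P₁/P₂).
R T̄/g = 287.1 × 263 / 9.795 = 7708.8 m.
ln(65.6/35.2) = ln(1.8636) = 0.62251.
Δz = 7708.8 × 0.62251 = 4798.8 m.

Δz ≈ 4800 m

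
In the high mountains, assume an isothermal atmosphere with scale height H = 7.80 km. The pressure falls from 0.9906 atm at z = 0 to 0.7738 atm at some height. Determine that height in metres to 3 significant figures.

Invert the barometric formula: z = H ln(P₀/P).
P₀/P = 0.9906/0.7738 = 1.2802; ln(1.2802) = 0.24702.
z = 7800.0 × 0.24702 = 1926.8 m.

z ≈ 1930 m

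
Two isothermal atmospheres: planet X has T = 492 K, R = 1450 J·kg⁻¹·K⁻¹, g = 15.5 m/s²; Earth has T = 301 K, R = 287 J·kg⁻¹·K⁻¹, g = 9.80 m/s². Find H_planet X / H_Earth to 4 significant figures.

H = RT/g for each body.
H_planet X = 1450 × 492 / 15.5 = 46026 m.
H_Earth = 287 × 301 / 9.80 = 8815.0 m.
H_planet X/H_Earth = 46026/8815.0 = 5.2213.

H_planet X/H_Earth ≈ 5.221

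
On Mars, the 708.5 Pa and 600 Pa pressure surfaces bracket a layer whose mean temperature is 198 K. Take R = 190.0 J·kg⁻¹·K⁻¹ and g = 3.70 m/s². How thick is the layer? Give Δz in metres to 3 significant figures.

Hypsometric equation: Δz = (R T̄/g) ln(P₁/P₂).
R T̄/g = 190.0 × 198 / 3.70 = 10168 m.
ln(708.5/600) = ln(1.1808) = 0.16619.
Δz = 10168 × 0.16619 = 1689.8 m.

Δz ≈ 1690 m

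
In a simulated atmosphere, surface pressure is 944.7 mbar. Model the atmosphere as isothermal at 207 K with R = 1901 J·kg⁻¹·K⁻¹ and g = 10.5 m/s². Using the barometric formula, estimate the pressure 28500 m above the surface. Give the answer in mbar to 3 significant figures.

Scale height: H = RT/g = 1901 × 207 / 10.5 = 37477 m.
Barometric formula: P = P₀ exp(−z/H).
z/H = 28500/37477 = 0.76047; exp(−0.76047) = 0.46745.
P = 944.7 × 0.46745 = 441.60 mbar.

P ≈ 442 mbar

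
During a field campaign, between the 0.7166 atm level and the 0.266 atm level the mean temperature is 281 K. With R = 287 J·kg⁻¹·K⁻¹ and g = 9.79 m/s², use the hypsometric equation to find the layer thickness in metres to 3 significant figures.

Δz ≈ 8160 m

Hypsometric equation: Δz = (R T̄/g) ln(P₁/P₂).
R T̄/g = 287 × 281 / 9.79 = 8237.7 m.
ln(0.7166/0.266) = ln(2.6940) = 0.99103.
Δz = 8237.7 × 0.99103 = 8163.8 m.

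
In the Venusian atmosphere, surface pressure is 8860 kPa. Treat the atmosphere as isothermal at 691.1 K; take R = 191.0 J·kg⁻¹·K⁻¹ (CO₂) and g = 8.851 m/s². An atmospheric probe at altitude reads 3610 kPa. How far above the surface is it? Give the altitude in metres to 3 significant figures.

z ≈ 13400 m

Scale height: H = RT/g = 191.0 × 691.1 / 8.851 = 14914 m.
Invert the barometric formula: z = H ln(P₀/P).
P₀/P = 8860/3610 = 2.4543; ln(2.4543) = 0.89784.
z = 14914 × 0.89784 = 13390 m.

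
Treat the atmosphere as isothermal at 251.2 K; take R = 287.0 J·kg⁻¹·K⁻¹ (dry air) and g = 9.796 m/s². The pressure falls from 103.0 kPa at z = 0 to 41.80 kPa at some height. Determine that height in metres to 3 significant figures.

Scale height: H = RT/g = 287.0 × 251.2 / 9.796 = 7359.6 m.
Invert the barometric formula: z = H ln(P₀/P).
P₀/P = 103.0/41.80 = 2.4641; ln(2.4641) = 0.90183.
z = 7359.6 × 0.90183 = 6637.1 m.

z ≈ 6640 m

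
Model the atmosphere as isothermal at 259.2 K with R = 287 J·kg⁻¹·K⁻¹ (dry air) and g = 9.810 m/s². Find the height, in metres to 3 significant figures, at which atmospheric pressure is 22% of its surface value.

Scale height: H = RT/g = 287 × 259.2 / 9.810 = 7583.1 m.
Set P/P₀ = exp(−z/H) = 0.22, so z = −H ln(0.22).
−ln(0.22) = 1.5141; z = 7583.1 × 1.5141 = 11482 m.

z ≈ 11500 m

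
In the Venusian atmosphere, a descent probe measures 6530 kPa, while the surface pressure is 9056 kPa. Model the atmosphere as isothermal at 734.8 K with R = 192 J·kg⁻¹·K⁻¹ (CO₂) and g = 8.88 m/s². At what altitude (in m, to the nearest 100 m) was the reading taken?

z ≈ 5200 m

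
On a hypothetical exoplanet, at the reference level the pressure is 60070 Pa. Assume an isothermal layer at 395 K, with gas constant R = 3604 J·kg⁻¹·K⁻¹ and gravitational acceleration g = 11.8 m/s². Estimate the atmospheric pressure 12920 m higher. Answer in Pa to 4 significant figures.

Scale height: H = RT/g = 3604 × 395 / 11.8 = 120640 m.
Barometric formula: P = P₀ exp(−z/H).
z/H = 12920/120640 = 0.10710; exp(−0.10710) = 0.89844.
P = 60070 × 0.89844 = 53969 Pa.

P ≈ 53970 Pa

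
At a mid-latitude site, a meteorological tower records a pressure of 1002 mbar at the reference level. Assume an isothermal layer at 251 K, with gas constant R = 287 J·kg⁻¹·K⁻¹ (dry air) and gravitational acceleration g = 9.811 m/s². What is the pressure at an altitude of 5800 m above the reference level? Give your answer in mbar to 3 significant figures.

P ≈ 455 mbar

Scale height: H = RT/g = 287 × 251 / 9.811 = 7342.5 m.
Barometric formula: P = P₀ exp(−z/H).
z/H = 5800.0/7342.5 = 0.78992; exp(−0.78992) = 0.45388.
P = 1002 × 0.45388 = 454.79 mbar.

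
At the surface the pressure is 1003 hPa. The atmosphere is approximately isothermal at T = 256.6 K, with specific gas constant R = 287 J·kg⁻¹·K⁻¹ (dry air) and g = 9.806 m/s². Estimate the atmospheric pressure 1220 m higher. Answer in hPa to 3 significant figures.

Scale height: H = RT/g = 287 × 256.6 / 9.806 = 7510.1 m.
Barometric formula: P = P₀ exp(−z/H).
z/H = 1220.0/7510.1 = 0.16245; exp(−0.16245) = 0.85006.
P = 1003 × 0.85006 = 852.61 hPa.

P ≈ 853 hPa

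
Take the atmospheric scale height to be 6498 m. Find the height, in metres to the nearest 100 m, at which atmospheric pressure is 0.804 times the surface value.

z ≈ 1400 m

Set P/P₀ = exp(−z/H) = 0.804, so z = −H ln(0.804).
−ln(0.804) = 0.21816; z = 6498.0 × 0.21816 = 1417.6 m.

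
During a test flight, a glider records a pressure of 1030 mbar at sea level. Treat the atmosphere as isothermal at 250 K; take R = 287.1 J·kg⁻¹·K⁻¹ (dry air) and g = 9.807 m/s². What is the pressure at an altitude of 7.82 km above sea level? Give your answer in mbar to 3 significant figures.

P ≈ 354 mbar

Scale height: H = RT/g = 287.1 × 250 / 9.807 = 7318.8 m.
Barometric formula: P = P₀ exp(−z/H).
z/H = 7820.0/7318.8 = 1.0685; exp(−1.0685) = 0.34352.
P = 1030 × 0.34352 = 353.83 mbar.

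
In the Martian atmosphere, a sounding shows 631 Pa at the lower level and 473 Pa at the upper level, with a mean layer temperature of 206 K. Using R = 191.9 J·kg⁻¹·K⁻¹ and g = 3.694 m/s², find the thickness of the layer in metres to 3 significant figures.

Δz ≈ 3080 m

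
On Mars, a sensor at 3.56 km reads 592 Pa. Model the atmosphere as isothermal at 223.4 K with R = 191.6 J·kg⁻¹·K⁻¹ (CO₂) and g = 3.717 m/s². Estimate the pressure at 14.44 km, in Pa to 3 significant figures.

Scale height: H = RT/g = 191.6 × 223.4 / 3.717 = 11516 m.
Between two levels, P₂ = P₁ exp(−Δz/H) with Δz = z₂ − z₁.
Δz = 14440 − 3560.0 = 10880 m; Δz/H = 10880/11516 = 0.94477.
P₂ = 592 × exp(−0.94477) = 592 × 0.38877 = 230.15 Pa.

P ≈ 230 Pa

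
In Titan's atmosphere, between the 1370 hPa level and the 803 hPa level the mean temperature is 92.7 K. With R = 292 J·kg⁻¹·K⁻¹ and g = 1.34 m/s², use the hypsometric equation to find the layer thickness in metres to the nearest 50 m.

Δz ≈ 10800 m

Hypsometric equation: Δz = (R T̄/g) ln(P₁/P₂).
R T̄/g = 292 × 92.7 / 1.34 = 20200 m.
ln(1370/803) = ln(1.7061) = 0.53421.
Δz = 20200 × 0.53421 = 10791 m.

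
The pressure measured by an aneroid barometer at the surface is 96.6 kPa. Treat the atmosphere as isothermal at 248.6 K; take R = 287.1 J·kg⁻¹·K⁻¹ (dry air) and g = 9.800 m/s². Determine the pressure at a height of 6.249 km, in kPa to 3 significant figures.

P ≈ 41.0 kPa

Scale height: H = RT/g = 287.1 × 248.6 / 9.800 = 7283.0 m.
Barometric formula: P = P₀ exp(−z/H).
z/H = 6249.0/7283.0 = 0.85803; exp(−0.85803) = 0.42400.
P = 96.6 × 0.42400 = 40.958 kPa.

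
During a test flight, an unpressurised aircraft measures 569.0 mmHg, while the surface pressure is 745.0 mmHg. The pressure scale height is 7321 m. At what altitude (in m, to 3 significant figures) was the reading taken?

Invert the barometric formula: z = H ln(P₀/P).
P₀/P = 745.0/569.0 = 1.3093; ln(1.3093) = 0.26949.
z = 7321.0 × 0.26949 = 1972.9 m.

z ≈ 1970 m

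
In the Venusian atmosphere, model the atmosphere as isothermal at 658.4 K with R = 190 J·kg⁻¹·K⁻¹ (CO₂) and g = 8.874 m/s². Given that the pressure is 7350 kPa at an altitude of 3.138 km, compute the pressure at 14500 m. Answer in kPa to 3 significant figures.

Scale height: H = RT/g = 190 × 658.4 / 8.874 = 14097 m.
Between two levels, P₂ = P₁ exp(−Δz/H) with Δz = z₂ − z₁.
Δz = 14500 − 3138.0 = 11362 m; Δz/H = 11362/14097 = 0.80599.
P₂ = 7350 × exp(−0.80599) = 7350 × 0.44665 = 3282.9 kPa.

P ≈ 3280 kPa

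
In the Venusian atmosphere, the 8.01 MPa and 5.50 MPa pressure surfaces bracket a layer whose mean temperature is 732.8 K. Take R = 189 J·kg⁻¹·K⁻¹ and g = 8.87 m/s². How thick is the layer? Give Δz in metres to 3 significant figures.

Hypsometric equation: Δz = (R T̄/g) ln(P₁/P₂).
R T̄/g = 189 × 732.8 / 8.87 = 15614 m.
ln(8.01/5.50) = ln(1.4564) = 0.37597.
Δz = 15614 × 0.37597 = 5870.4 m.

Δz ≈ 5870 m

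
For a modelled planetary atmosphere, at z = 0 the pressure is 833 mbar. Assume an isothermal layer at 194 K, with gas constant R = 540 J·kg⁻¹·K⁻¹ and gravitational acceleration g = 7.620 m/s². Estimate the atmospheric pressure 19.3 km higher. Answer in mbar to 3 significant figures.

Scale height: H = RT/g = 540 × 194 / 7.620 = 13748 m.
Barometric formula: P = P₀ exp(−z/H).
z/H = 19300/13748 = 1.4038; exp(−1.4038) = 0.24566.
P = 833 × 0.24566 = 204.63 mbar.

P ≈ 205 mbar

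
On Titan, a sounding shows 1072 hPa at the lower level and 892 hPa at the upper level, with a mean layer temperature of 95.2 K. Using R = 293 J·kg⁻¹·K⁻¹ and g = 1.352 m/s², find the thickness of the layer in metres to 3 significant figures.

Hypsometric equation: Δz = (R T̄/g) ln(P₁/P₂).
R T̄/g = 293 × 95.2 / 1.352 = 20631 m.
ln(1072/892) = ln(1.2018) = 0.18382.
Δz = 20631 × 0.18382 = 3792.4 m.

Δz ≈ 3790 m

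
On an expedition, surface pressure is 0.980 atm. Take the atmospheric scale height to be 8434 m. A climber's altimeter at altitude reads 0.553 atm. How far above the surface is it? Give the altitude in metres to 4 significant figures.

Invert the barometric formula: z = H ln(P₀/P).
P₀/P = 0.980/0.553 = 1.7722; ln(1.7722) = 0.57222.
z = 8434.0 × 0.57222 = 4826.1 m.

z ≈ 4826 m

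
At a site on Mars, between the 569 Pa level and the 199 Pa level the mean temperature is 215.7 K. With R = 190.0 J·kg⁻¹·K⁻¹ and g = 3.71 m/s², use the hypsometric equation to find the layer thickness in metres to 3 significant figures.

Δz ≈ 11600 m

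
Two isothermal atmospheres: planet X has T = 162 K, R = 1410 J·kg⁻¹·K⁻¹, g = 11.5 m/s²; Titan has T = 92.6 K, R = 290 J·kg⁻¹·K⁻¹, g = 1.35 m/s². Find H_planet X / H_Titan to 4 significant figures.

H = RT/g for each body.
H_planet X = 1410 × 162 / 11.5 = 19863 m.
H_Titan = 290 × 92.6 / 1.35 = 19892 m.
H_planet X/H_Titan = 19863/19892 = 0.99854.

H_planet X/H_Titan ≈ 0.9985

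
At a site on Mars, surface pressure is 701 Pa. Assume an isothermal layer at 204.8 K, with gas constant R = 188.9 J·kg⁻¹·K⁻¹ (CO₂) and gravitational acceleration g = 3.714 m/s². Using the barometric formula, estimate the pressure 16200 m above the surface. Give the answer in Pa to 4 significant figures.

Scale height: H = RT/g = 188.9 × 204.8 / 3.714 = 10416 m.
Barometric formula: P = P₀ exp(−z/H).
z/H = 16200/10416 = 1.5553; exp(−1.5553) = 0.21113.
P = 701 × 0.21113 = 148.00 Pa.

P ≈ 148.0 Pa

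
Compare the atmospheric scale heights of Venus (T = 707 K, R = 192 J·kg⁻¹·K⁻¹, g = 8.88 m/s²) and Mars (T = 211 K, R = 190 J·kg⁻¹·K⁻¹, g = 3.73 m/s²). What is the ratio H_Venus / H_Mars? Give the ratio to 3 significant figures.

H_Venus/H_Mars ≈ 1.42

H = RT/g for each body.
H_Venus = 192 × 707 / 8.88 = 15286 m.
H_Mars = 190 × 211 / 3.73 = 10748 m.
H_Venus/H_Mars = 15286/10748 = 1.4222.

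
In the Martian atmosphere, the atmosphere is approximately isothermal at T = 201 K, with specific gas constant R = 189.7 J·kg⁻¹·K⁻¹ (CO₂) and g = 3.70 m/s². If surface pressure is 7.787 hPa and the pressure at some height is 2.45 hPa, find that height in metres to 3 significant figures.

z ≈ 11900 m

Scale height: H = RT/g = 189.7 × 201 / 3.70 = 10305 m.
Invert the barometric formula: z = H ln(P₀/P).
P₀/P = 7.787/2.45 = 3.1784; ln(3.1784) = 1.1564.
z = 10305 × 1.1564 = 11917 m.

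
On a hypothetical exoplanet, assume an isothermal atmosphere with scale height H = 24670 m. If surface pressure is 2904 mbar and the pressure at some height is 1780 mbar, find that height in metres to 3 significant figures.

z ≈ 12100 m

Invert the barometric formula: z = H ln(P₀/P).
P₀/P = 2904/1780 = 1.6315; ln(1.6315) = 0.48950.
z = 24670 × 0.48950 = 12076 m.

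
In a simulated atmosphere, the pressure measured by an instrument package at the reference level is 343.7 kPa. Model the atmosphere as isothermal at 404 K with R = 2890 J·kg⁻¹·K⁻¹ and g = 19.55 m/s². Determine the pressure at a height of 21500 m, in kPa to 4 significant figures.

P ≈ 239.8 kPa

Scale height: H = RT/g = 2890 × 404 / 19.55 = 59722 m.
Barometric formula: P = P₀ exp(−z/H).
z/H = 21500/59722 = 0.36000; exp(−0.36000) = 0.69768.
P = 343.7 × 0.69768 = 239.79 kPa.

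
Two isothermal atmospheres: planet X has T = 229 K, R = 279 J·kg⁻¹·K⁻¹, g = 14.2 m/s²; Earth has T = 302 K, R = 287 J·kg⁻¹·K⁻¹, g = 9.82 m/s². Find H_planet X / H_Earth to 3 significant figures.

H_planet X/H_Earth ≈ 0.510

H = RT/g for each body.
H_planet X = 279 × 229 / 14.2 = 4499.4 m.
H_Earth = 287 × 302 / 9.82 = 8826.3 m.
H_planet X/H_Earth = 4499.4/8826.3 = 0.50977.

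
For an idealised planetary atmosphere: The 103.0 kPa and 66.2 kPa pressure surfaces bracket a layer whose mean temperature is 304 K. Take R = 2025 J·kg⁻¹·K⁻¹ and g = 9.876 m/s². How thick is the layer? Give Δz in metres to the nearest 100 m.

Δz ≈ 27600 m

Hypsometric equation: Δz = (R T̄/g) ln(P₁/P₂).
R T̄/g = 2025 × 304 / 9.876 = 62333 m.
ln(103.0/66.2) = ln(1.5559) = 0.44205.
Δz = 62333 × 0.44205 = 27554 m.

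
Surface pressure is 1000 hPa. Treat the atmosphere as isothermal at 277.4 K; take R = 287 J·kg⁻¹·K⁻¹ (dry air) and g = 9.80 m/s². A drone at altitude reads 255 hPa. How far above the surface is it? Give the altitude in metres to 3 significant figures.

Scale height: H = RT/g = 287 × 277.4 / 9.80 = 8123.9 m.
Invert the barometric formula: z = H ln(P₀/P).
P₀/P = 1000/255 = 3.9216; ln(3.9216) = 1.3665.
z = 8123.9 × 1.3665 = 11101 m.

z ≈ 11100 m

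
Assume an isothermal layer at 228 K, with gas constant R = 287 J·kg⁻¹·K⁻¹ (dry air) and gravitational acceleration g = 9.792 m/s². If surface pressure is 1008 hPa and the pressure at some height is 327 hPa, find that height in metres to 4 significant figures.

z ≈ 7523 m

Scale height: H = RT/g = 287 × 228 / 9.792 = 6682.6 m.
Invert the barometric formula: z = H ln(P₀/P).
P₀/P = 1008/327 = 3.0826; ln(3.0826) = 1.1258.
z = 6682.6 × 1.1258 = 7523.3 m.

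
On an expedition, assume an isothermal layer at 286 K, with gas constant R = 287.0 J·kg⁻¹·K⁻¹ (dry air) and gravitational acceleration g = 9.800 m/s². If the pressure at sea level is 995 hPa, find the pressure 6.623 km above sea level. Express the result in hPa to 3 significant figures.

P ≈ 451 hPa

Scale height: H = RT/g = 287.0 × 286 / 9.800 = 8375.7 m.
Barometric formula: P = P₀ exp(−z/H).
z/H = 6623.0/8375.7 = 0.79074; exp(−0.79074) = 0.45351.
P = 995 × 0.45351 = 451.24 hPa.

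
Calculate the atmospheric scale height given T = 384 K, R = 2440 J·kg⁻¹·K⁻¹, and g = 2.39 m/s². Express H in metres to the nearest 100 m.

H ≈ 392000 m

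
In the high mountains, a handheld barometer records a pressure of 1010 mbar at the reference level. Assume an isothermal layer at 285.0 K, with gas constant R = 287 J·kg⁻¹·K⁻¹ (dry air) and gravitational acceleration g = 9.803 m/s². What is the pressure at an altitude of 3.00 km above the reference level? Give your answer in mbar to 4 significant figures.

Scale height: H = RT/g = 287 × 285.0 / 9.803 = 8343.9 m.
Barometric formula: P = P₀ exp(−z/H).
z/H = 3000.0/8343.9 = 0.35954; exp(−0.35954) = 0.69800.
P = 1010 × 0.69800 = 704.98 mbar.

P ≈ 705.0 mbar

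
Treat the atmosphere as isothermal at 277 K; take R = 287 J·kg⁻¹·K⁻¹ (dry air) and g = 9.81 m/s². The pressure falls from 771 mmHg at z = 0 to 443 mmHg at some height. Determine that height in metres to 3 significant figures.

z ≈ 4490 m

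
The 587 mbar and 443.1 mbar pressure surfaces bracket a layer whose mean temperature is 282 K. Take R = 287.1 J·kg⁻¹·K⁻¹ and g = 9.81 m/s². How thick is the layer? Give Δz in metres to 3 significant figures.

Hypsometric equation: Δz = (R T̄/g) ln(P₁/P₂).
R T̄/g = 287.1 × 282 / 9.81 = 8253.0 m.
ln(587/443.1) = ln(1.3248) = 0.28126.
Δz = 8253.0 × 0.28126 = 2321.2 m.

Δz ≈ 2320 m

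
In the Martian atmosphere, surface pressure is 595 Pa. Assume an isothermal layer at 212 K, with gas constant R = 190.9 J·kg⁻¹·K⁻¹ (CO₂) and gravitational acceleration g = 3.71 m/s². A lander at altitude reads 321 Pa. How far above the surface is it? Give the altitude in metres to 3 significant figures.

Scale height: H = RT/g = 190.9 × 212 / 3.71 = 10909 m.
Invert the barometric formula: z = H ln(P₀/P).
P₀/P = 595/321 = 1.8536; ln(1.8536) = 0.61713.
z = 10909 × 0.61713 = 6732.3 m.

z ≈ 6730 m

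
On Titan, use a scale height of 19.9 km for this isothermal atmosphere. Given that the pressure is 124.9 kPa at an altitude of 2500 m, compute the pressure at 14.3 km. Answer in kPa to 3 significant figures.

Between two levels, P₂ = P₁ exp(−Δz/H) with Δz = z₂ − z₁.
Δz = 14300 − 2500.0 = 11800 m; Δz/H = 11800/19900 = 0.59296.
P₂ = 124.9 × exp(−0.59296) = 124.9 × 0.55269 = 69.031 kPa.

P ≈ 69.0 kPa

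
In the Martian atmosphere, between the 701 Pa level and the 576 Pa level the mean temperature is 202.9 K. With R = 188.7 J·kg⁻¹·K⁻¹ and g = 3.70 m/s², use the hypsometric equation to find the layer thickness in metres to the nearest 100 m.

Δz ≈ 2000 m

Hypsometric equation: Δz = (R T̄/g) ln(P₁/P₂).
R T̄/g = 188.7 × 202.9 / 3.70 = 10348 m.
ln(701/576) = ln(1.2170) = 0.19639.
Δz = 10348 × 0.19639 = 2032.2 m.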